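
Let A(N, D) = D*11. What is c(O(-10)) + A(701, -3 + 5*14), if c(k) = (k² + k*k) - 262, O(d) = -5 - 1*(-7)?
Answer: 483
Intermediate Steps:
A(N, D) = 11*D
O(d) = 2 (O(d) = -5 + 7 = 2)
c(k) = -262 + 2*k² (c(k) = (k² + k²) - 262 = 2*k² - 262 = -262 + 2*k²)
c(O(-10)) + A(701, -3 + 5*14) = (-262 + 2*2²) + 11*(-3 + 5*14) = (-262 + 2*4) + 11*(-3 + 70) = (-262 + 8) + 11*67 = -254 + 737 = 483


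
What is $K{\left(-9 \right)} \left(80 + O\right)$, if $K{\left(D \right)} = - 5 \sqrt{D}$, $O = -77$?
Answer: $- 45 i \approx - 45.0 i$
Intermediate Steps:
$K{\left(-9 \right)} \left(80 + O\right) = - 5 \sqrt{-9} \left(80 - 77\right) = - 5 \cdot 3 i 3 = - 15 i 3 = - 45 i$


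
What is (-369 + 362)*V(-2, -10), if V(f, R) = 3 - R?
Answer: -91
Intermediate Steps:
(-369 + 362)*V(-2, -10) = (-369 + 362)*(3 - 1*(-10)) = -7*(3 + 10) = -7*13 = -91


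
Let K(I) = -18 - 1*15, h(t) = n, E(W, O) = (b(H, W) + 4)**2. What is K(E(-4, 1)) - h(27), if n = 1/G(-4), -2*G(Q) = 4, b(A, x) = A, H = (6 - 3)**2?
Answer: -65/2 ≈ -32.500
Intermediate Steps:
H = 9 (H = 3**2 = 9)
G(Q) = -2 (G(Q) = -1/2*4 = -2)
n = -1/2 (n = 1/(-2) = -1/2 ≈ -0.50000)
E(W, O) = 169 (E(W, O) = (9 + 4)**2 = 13**2 = 169)
h(t) = -1/2
K(I) = -33 (K(I) = -18 - 15 = -33)
K(E(-4, 1)) - h(27) = -33 - 1*(-1/2) = -33 + 1/2 = -65/2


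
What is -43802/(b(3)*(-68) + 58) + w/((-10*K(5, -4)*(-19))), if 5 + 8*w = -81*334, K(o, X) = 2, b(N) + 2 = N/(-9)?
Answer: -41706259/197600 ≈ -211.06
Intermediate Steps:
b(N) = -2 - N/9 (b(N) = -2 + N/(-9) = -2 + N*(-1/9) = -2 - N/9)
w = -27059/8 (w = -5/8 + (-81*334)/8 = -5/8 + (1/8)*(-27054) = -5/8 - 13527/4 = -27059/8 ≈ -3382.4)
-43802/(b(3)*(-68) + 58) + w/((-10*K(5, -4)*(-19))) = -43802/((-2 - 1/9*3)*(-68) + 58) - 27059/(8*(-10*2*(-19))) = -43802/((-2 - 1/3)*(-68) + 58) - 27059/(8*((-20*(-19)))) = -43802/(-7/3*(-68) + 58) - 27059/8/380 = -43802/(476/3 + 58) - 27059/8*1/380 = -43802/650/3 - 27059/3040 = -43802*3/650 - 27059/3040 = -65703/325 - 27059/3040 = -41706259/197600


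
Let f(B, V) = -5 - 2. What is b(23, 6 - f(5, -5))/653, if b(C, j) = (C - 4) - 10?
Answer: 9/653 ≈ 0.013783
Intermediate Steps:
f(B, V) = -7
b(C, j) = -14 + C (b(C, j) = (-4 + C) - 10 = -14 + C)
b(23, 6 - f(5, -5))/653 = (-14 + 23)/653 = 9*(1/653) = 9/653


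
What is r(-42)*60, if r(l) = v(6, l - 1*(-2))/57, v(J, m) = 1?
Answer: 20/19 ≈ 1.0526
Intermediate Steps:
r(l) = 1/57
r(-42)*60 = (1/57)*60 = 20/19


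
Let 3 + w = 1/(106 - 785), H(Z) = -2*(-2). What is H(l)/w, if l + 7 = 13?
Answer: -1358/1019 ≈ -1.3327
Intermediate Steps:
l = 6 (l = -7 + 13 = 6)
H(Z) = 4
w = -2038/679 (w = -3 + 1/(106 - 785) = -3 + 1/(-679) = -3 - 1/679 = -2038/679 ≈ -3.0015)
H(l)/w = 4/(-2038/679) = 4*(-679/2038) = -1358/1019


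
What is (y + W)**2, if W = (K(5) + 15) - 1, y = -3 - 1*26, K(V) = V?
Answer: 100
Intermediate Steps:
y = -29 (y = -3 - 26 = -29)
W = 19 (W = (5 + 15) - 1 = 20 - 1 = 19)
(y + W)**2 = (-29 + 19)**2 = (-10)**2 = 100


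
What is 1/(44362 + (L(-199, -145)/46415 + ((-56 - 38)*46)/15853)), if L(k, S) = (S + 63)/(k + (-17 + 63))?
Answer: 112580000235/4994243264860636 ≈ 2.2542e-5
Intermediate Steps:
L(k, S) = (63 + S)/(46 + k) (L(k, S) = (63 + S)/(k + 46) = (63 + S)/(46 + k))
1/(44362 + (L(-199, -145)/46415 + ((-56 - 38)*46)/15853)) = 1/(44362 + (((63 - 145)/(46 - 199))/46415 + ((-56 - 38)*46)/15853)) = 1/(44362 + ((-82/(-153))*(1/46415) - 94*46*(1/15853))) = 1/(44362 + (-1/153*(-82)*(1/46415) - 4324*1/15853)) = 1/(44362 + ((82/153)*(1/46415) - 4324/15853)) = 1/(44362 + (82/7101495 - 4324/15853)) = 1/(44362 - 30705564434/112580000235) = 1/(4994243264860636/112580000235) = 112580000235/4994243264860636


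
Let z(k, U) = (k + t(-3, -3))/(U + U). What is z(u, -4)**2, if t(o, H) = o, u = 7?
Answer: 1/4 ≈ 0.25000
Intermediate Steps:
z(k, U) = (-3 + k)/(2*U) (z(k, U) = (k - 3)/(U + U) = (-3 + k)/((2*U)) = (-3 + k)*(1/(2*U)) = (-3 + k)/(2*U))
z(u, -4)**2 = ((1/2)*(-3 + 7)/(-4))**2 = ((1/2)*(-1/4)*4)**2 = (-1/2)**2 = 1/4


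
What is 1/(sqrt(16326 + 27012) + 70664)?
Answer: 35332/2496678779 - sqrt(43338)/4993357558 ≈ 1.4110e-5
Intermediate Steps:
1/(sqrt(16326 + 27012) + 70664) = 1/(sqrt(43338) + 70664) = 1/(70664 + sqrt(43338))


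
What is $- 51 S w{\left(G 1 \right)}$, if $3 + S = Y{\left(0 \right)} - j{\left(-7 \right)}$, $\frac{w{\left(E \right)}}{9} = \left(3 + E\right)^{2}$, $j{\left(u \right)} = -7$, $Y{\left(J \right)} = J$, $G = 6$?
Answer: $-148716$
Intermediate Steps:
$w{\left(E \right)} = 9 \left(3 + E\right)^{2}$
$S = 4$ ($S = -3 + \left(0 - -7\right) = -3 + \left(0 + 7\right) = -3 + 7 = 4$)
$- 51 S w{\left(G 1 \right)} = \left(-51\right) 4 \cdot 9 \left(3 + 6 \cdot 1\right)^{2} = - 204 \cdot 9 \left(3 + 6\right)^{2} = - 204 \cdot 9 \cdot 9^{2} = - 204 \cdot 9 \cdot 81 = \left(-204\right) 729 = -148716$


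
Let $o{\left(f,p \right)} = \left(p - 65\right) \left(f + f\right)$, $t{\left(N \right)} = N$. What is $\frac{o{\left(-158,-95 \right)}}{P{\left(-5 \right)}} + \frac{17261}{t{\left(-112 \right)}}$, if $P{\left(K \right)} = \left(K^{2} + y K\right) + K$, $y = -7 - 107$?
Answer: $- \frac{452127}{6608} \approx -68.421$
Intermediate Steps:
$y = -114$ ($y = -7 - 107 = -114$)
$o{\left(f,p \right)} = 2 f \left(-65 + p\right)$ ($o{\left(f,p \right)} = \left(-65 + p\right) 2 f = 2 f \left(-65 + p\right)$)
$P{\left(K \right)} = K^{2} - 113 K$ ($P{\left(K \right)} = \left(K^{2} - 114 K\right) + K = K^{2} - 113 K$)
$\frac{o{\left(-158,-95 \right)}}{P{\left(-5 \right)}} + \frac{17261}{t{\left(-112 \right)}} = \frac{2 \left(-158\right) \left(-65 - 95\right)}{\left(-5\right) \left(-113 - 5\right)} + \frac{17261}{-112} = \frac{2 \left(-158\right) \left(-160\right)}{\left(-5\right) \left(-118\right)} + 17261 \left(- \frac{1}{112}\right) = \frac{50560}{590} - \frac{17261}{112} = 50560 \cdot \frac{1}{590} - \frac{17261}{112} = \frac{5056}{59} - \frac{17261}{112} = - \frac{452127}{6608}$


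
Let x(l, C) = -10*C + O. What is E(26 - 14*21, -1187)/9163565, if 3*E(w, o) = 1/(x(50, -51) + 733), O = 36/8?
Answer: 2/68589284025 ≈ 2.9159e-11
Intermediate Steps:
O = 9/2 (O = 36*(1/8) = 9/2 ≈ 4.5000)
x(l, C) = 9/2 - 10*C (x(l, C) = -10*C + 9/2 = 9/2 - 10*C)
E(w, o) = 2/7485 (E(w, o) = 1/(3*((9/2 - 10*(-51)) + 733)) = 1/(3*((9/2 + 510) + 733)) = 1/(3*(1029/2 + 733)) = 1/(3*(2495/2)) = (1/3)*(2/2495) = 2/7485)
E(26 - 14*21, -1187)/9163565 = (2/7485)/9163565 = (2/7485)*(1/9163565) = 2/68589284025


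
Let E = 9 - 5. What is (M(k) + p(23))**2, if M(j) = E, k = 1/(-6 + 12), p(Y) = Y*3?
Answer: 5329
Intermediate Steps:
p(Y) = 3*Y
k = 1/6 ≈ 0.16667
E = 4
M(j) = 4
(M(k) + p(23))**2 = (4 + 3*23)**2 = (4 + 69)**2 = 73**2 = 5329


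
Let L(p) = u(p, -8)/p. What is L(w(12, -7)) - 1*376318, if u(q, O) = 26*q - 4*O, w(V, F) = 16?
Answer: -376290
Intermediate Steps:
u(q, O) = -4*O + 26*q
L(p) = (32 + 26*p)/p (L(p) = (-4*(-8) + 26*p)/p = (32 + 26*p)/p)
L(w(12, -7)) - 1*376318 = (26 + 32/16) - 1*376318 = (26 + 32*(1/16)) - 376318 = (26 + 2) - 376318 = 28 - 376318 = -376290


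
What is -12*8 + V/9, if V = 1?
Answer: -863/9 ≈ -95.889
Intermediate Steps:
-12*8 + V/9 = -12*8 + 1/9 = -96 + 1*(⅑) = -96 + ⅑ = -863/9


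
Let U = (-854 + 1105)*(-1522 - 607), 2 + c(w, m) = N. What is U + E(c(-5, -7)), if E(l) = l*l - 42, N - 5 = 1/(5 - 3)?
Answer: -2137635/4 ≈ -5.3441e+5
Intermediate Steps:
N = 11/2 (N = 5 + 1/(5 - 3) = 5 + 1/2 = 5 + ½ = 11/2 ≈ 5.5000)
c(w, m) = 7/2 (c(w, m) = -2 + 11/2 = 7/2)
E(l) = -42 + l² (E(l) = l² - 42 = -42 + l²)
U = -534379 (U = 251*(-2129) = -534379)
U + E(c(-5, -7)) = -534379 + (-42 + (7/2)²) = -534379 + (-42 + 49/4) = -534379 - 119/4 = -2137635/4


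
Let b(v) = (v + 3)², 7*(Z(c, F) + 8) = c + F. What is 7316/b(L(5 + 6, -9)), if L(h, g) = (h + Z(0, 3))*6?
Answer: 358484/27225 ≈ 13.167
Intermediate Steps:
Z(c, F) = -8 + F/7 + c/7 (Z(c, F) = -8 + (c + F)/7 = -8 + (F + c)/7 = -8 + (F/7 + c/7) = -8 + F/7 + c/7)
L(h, g) = -318/7 + 6*h (L(h, g) = (h + (-8 + (⅐)*3 + (⅐)*0))*6 = (h + (-8 + 3/7 + 0))*6 = (h - 53/7)*6 = (-53/7 + h)*6 = -318/7 + 6*h)
b(v) = (3 + v)²
7316/b(L(5 + 6, -9)) = 7316/((3 + (-318/7 + 6*(5 + 6)))²) = 7316/((3 + (-318/7 + 6*11))²) = 7316/((3 + (-318/7 + 66))²) = 7316/((3 + 144/7)²) = 7316/((165/7)²) = 7316/(27225/49) = 7316*(49/27225) = 358484/27225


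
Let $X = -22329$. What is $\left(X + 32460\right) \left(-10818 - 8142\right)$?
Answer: $-192083760$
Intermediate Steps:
$\left(X + 32460\right) \left(-10818 - 8142\right) = \left(-22329 + 32460\right) \left(-10818 - 8142\right) = 10131 \left(-18960\right) = -192083760$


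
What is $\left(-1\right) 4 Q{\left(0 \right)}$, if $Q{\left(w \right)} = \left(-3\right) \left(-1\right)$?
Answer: $-12$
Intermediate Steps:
$Q{\left(w \right)} = 3$
$\left(-1\right) 4 Q{\left(0 \right)} = \left(-1\right) 4 \cdot 3 = \left(-4\right) 3 = -12$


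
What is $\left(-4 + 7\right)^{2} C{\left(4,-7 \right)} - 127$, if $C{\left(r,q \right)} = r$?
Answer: $-91$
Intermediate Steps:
$\left(-4 + 7\right)^{2} C{\left(4,-7 \right)} - 127 = \left(-4 + 7\right)^{2} \cdot 4 - 127 = 3^{2} \cdot 4 - 127 = 9 \cdot 4 - 127 = 36 - 127 = -91$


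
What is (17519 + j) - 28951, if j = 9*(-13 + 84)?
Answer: -10793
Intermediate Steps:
j = 639 (j = 9*71 = 639)
(17519 + j) - 28951 = (17519 + 639) - 28951 = 18158 - 28951 = -10793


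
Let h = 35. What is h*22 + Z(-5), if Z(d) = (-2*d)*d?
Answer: 720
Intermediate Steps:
Z(d) = -2*d²
h*22 + Z(-5) = 35*22 - 2*(-5)² = 770 - 2*25 = 770 - 50 = 720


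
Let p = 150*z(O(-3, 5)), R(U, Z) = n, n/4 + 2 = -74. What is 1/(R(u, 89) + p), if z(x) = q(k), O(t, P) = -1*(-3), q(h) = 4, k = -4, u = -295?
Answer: 1/296 ≈ 0.0033784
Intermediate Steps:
n = -304 (n = -8 + 4*(-74) = -8 - 296 = -304)
R(U, Z) = -304
O(t, P) = 3
z(x) = 4
p = 600 (p = 150*4 = 600)
1/(R(u, 89) + p) = 1/(-304 + 600) = 1/296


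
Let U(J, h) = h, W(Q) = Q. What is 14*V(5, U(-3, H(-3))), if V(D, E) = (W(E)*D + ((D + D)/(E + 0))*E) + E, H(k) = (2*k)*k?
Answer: 1652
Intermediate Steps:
H(k) = 2*k**2
V(D, E) = E + 2*D + D*E (V(D, E) = (E*D + ((D + D)/(E + 0))*E) + E = (D*E + ((2*D)/E)*E) + E = (D*E + (2*D/E)*E) + E = (D*E + 2*D) + E = (2*D + D*E) + E = E + 2*D + D*E)
14*V(5, U(-3, H(-3))) = 14*(2*(-3)**2 + 2*5 + 5*(2*(-3)**2)) = 14*(2*9 + 10 + 5*(2*9)) = 14*(18 + 10 + 5*18) = 14*(18 + 10 + 90) = 14*118 = 1652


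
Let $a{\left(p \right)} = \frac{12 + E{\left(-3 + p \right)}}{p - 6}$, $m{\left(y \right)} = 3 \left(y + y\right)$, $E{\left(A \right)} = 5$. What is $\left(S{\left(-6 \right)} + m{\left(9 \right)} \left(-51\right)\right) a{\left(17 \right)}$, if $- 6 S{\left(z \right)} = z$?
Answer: $- \frac{46801}{11} \approx -4254.6$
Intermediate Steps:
$S{\left(z \right)} = - \frac{z}{6}$
$m{\left(y \right)} = 6 y$ ($m{\left(y \right)} = 3 \cdot 2 y = 6 y$)
$a{\left(p \right)} = \frac{17}{-6 + p}$ ($a{\left(p \right)} = \frac{12 + 5}{p - 6} = \frac{17}{-6 + p}$)
$\left(S{\left(-6 \right)} + m{\left(9 \right)} \left(-51\right)\right) a{\left(17 \right)} = \left(\left(- \frac{1}{6}\right) \left(-6\right) + 6 \cdot 9 \left(-51\right)\right) \frac{17}{-6 + 17} = \left(1 + 54 \left(-51\right)\right) \frac{17}{11} = \left(1 - 2754\right) 17 \cdot \frac{1}{11} = \left(-2753\right) \frac{17}{11} = - \frac{46801}{11}$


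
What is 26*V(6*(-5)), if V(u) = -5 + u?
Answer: -910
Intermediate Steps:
26*V(6*(-5)) = 26*(-5 + 6*(-5)) = 26*(-5 - 30) = 26*(-35) = -910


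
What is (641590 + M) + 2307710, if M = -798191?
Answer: 2151109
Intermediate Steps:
(641590 + M) + 2307710 = (641590 - 798191) + 2307710 = -156601 + 2307710 = 2151109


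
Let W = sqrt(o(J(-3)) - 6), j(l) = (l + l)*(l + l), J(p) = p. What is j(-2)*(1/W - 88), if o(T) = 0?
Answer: -1408 - 8*I*sqrt(6)/3 ≈ -1408.0 - 6.532*I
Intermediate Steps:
j(l) = 4*l**2 (j(l) = (2*l)*(2*l) = 4*l**2)
W = I*sqrt(6) (W = sqrt(0 - 6) = sqrt(-6) = I*sqrt(6) ≈ 2.4495*I)
j(-2)*(1/W - 88) = (4*(-2)**2)*(1/(I*sqrt(6)) - 88) = (4*4)*(-I*sqrt(6)/6 - 88) = 16*(-88 - I*sqrt(6)/6) = -1408 - 8*I*sqrt(6)/3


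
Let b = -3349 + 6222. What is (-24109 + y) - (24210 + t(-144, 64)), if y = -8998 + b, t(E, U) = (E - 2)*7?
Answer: -53422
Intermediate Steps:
b = 2873
t(E, U) = -14 + 7*E (t(E, U) = (-2 + E)*7 = -14 + 7*E)
y = -6125 (y = -8998 + 2873 = -6125)
(-24109 + y) - (24210 + t(-144, 64)) = (-24109 - 6125) - (24210 + (-14 + 7*(-144))) = -30234 - (24210 + (-14 - 1008)) = -30234 - (24210 - 1022) = -30234 - 1*23188 = -30234 - 23188 = -53422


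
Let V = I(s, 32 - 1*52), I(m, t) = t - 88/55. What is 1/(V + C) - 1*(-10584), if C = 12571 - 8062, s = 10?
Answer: 237473213/22437 ≈ 10584.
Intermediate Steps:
C = 4509
I(m, t) = -8/5 + t (I(m, t) = t - 88/55 = t - 1*8/5 = t - 8/5 = -8/5 + t)
V = -108/5 (V = -8/5 + (32 - 1*52) = -8/5 + (32 - 52) = -8/5 - 20 = -108/5 ≈ -21.600)
1/(V + C) - 1*(-10584) = 1/(-108/5 + 4509) - 1*(-10584) = 1/(22437/5) + 10584 = 5/22437 + 10584 = 237473213/22437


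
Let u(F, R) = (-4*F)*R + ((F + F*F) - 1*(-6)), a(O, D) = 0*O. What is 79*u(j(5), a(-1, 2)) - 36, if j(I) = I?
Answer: 2808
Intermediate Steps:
a(O, D) = 0
u(F, R) = 6 + F + F**2 - 4*F*R (u(F, R) = -4*F*R + ((F + F**2) + 6) = -4*F*R + (6 + F + F**2) = 6 + F + F**2 - 4*F*R)
79*u(j(5), a(-1, 2)) - 36 = 79*(6 + 5 + 5**2 - 4*5*0) - 36 = 79*(6 + 5 + 25 + 0) - 36 = 79*36 - 36 = 2844 - 36 = 2808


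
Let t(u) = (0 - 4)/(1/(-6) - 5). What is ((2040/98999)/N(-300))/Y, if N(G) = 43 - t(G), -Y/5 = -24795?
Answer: 248/63003458595 ≈ 3.9363e-9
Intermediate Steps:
Y = 123975 (Y = -5*(-24795) = 123975)
t(u) = 24/31 (t(u) = -4/(-⅙ - 5) = -4/(-31/6) = -4*(-6/31) = 24/31)
N(G) = 1309/31 (N(G) = 43 - 1*24/31 = 43 - 24/31 = 1309/31)
((2040/98999)/N(-300))/Y = ((2040/98999)/(1309/31))/123975 = ((2040*(1/98999))*(31/1309))*(1/123975) = ((2040/98999)*(31/1309))*(1/123975) = (3720/7622923)*(1/123975) = 248/63003458595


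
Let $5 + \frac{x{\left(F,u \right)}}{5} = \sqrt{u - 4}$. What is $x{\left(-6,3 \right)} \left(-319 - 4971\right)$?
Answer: $132250 - 26450 i \approx 1.3225 \cdot 10^{5} - 26450.0 i$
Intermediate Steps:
$x{\left(F,u \right)} = -25 + 5 \sqrt{-4 + u}$ ($x{\left(F,u \right)} = -25 + 5 \sqrt{u - 4} = -25 + 5 \sqrt{-4 + u}$)
$x{\left(-6,3 \right)} \left(-319 - 4971\right) = \left(-25 + 5 \sqrt{-4 + 3}\right) \left(-319 - 4971\right) = \left(-25 + 5 \sqrt{-1}\right) \left(-319 - 4971\right) = \left(-25 + 5 i\right) \left(-5290\right) = 132250 - 26450 i$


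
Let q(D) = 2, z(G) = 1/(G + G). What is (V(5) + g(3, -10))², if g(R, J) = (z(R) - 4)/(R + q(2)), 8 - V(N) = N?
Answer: 4489/900 ≈ 4.9878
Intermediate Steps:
z(G) = 1/(2*G)
V(N) = 8 - N
g(R, J) = (-4 + 1/(2*R))/(2 + R) (g(R, J) = (1/(2*R) - 4)/(R + 2) = (-4 + 1/(2*R))/(2 + R))
(V(5) + g(3, -10))² = ((8 - 1*5) + (½)*(1 - 8*3)/(3*(2 + 3)))² = ((8 - 5) + (½)*(⅓)*(1 - 24)/5)² = (3 + (½)*(⅓)*(⅕)*(-23))² = (3 - 23/30)² = (67/30)² = 4489/900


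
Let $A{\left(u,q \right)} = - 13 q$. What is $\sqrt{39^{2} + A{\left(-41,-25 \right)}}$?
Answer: $\sqrt{1846} \approx 42.965$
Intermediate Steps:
$\sqrt{39^{2} + A{\left(-41,-25 \right)}} = \sqrt{39^{2} - -325} = \sqrt{1521 + 325} = \sqrt{1846}$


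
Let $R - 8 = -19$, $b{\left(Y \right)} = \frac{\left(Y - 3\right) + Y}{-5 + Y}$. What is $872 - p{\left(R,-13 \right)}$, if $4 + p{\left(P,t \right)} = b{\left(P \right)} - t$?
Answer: $\frac{13783}{16} \approx 861.44$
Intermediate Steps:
$b{\left(Y \right)} = \frac{-3 + 2 Y}{-5 + Y}$ ($b{\left(Y \right)} = \frac{\left(Y - 3\right) + Y}{-5 + Y} = \frac{\left(-3 + Y\right) + Y}{-5 + Y} = \frac{-3 + 2 Y}{-5 + Y}$)
$R = -11$ ($R = 8 - 19 = -11$)
$p{\left(P,t \right)} = -4 - t + \frac{-3 + 2 P}{-5 + P}$ ($p{\left(P,t \right)} = -4 - \left(t - \frac{-3 + 2 P}{-5 + P}\right) = -4 - t + \frac{-3 + 2 P}{-5 + P}$)
$872 - p{\left(R,-13 \right)} = 872 - \frac{17 - -22 + 5 \left(-13\right) - \left(-11\right) \left(-13\right)}{-5 - 11} = 872 - \frac{17 + 22 - 65 - 143}{-16} = 872 - \left(- \frac{1}{16}\right) \left(-169\right) = 872 - \frac{169}{16} = \frac{13783}{16}$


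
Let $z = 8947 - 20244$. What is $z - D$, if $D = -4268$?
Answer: $-7029$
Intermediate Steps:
$z = -11297$ ($z = 8947 - 20244 = -11297$)
$z - D = -11297 - -4268 = -11297 + 4268 = -7029$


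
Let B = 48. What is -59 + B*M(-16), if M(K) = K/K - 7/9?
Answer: -145/3 ≈ -48.333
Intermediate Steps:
M(K) = 2/9 (M(K) = 1 - 7*1/9 = 1 - 7/9 = 2/9)
-59 + B*M(-16) = -59 + 48*(2/9) = -59 + 32/3 = -145/3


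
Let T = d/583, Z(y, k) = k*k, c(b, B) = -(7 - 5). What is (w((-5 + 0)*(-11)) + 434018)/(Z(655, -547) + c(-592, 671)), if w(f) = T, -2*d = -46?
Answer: 253032517/174437681 ≈ 1.4506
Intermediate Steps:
d = 23 (d = -½*(-46) = 23)
c(b, B) = -2 (c(b, B) = -1*2 = -2)
Z(y, k) = k²
T = 23/583 ≈ 0.039451
w(f) = 23/583
(w((-5 + 0)*(-11)) + 434018)/(Z(655, -547) + c(-592, 671)) = (23/583 + 434018)/((-547)² - 2) = 253032517/(583*(299209 - 2)) = (253032517/583)/299207 = (253032517/583)*(1/299207) = 253032517/174437681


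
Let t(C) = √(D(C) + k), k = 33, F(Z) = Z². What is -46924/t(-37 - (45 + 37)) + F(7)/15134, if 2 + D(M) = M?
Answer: 7/2162 + 11731*I*√22/11 ≈ 0.0032377 + 5002.1*I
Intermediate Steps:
D(M) = -2 + M
t(C) = √(31 + C) (t(C) = √((-2 + C) + 33) = √(31 + C))
-46924/t(-37 - (45 + 37)) + F(7)/15134 = -46924/√(31 + (-37 - (45 + 37))) + 7²/15134 = -46924/√(31 + (-37 - 1*82)) + 49*(1/15134) = -46924/√(31 + (-37 - 82)) + 7/2162 = -46924/√(31 - 119) + 7/2162 = -46924*(-I*√22/44) + 7/2162 = -(-11731)*I*√22/11 + 7/2162 = 11731*I*√22/11 + 7/2162 = 7/2162 + 11731*I*√22/11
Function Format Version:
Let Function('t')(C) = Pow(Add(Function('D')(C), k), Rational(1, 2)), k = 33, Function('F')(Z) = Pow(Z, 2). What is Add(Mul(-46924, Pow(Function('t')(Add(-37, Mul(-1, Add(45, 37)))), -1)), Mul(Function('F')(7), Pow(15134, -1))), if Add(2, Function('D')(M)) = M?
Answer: Add(Rational(7, 2162), Mul(Rational(11731, 11), I, Pow(22, Rational(1, 2)))) ≈ Add(0.0032377, Mul(5002.1, I))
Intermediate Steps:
Function('D')(M) = Add(-2, M)
Function('t')(C) = Pow(Add(31, C), Rational(1, 2)) (Function('t')(C) = Pow(Add(Add(-2, C), 33), Rational(1, 2)) = Pow(Add(31, C), Rational(1, 2)))
Add(Mul(-46924, Pow(Function('t')(Add(-37, Mul(-1, Add(45, 37)))), -1)), Mul(Function('F')(7), Pow(15134, -1))) = Add(Mul(-46924, Pow(Pow(Add(31, Add(-37, Mul(-1, Add(45, 37)))), Rational(1, 2)), -1)), Mul(Pow(7, 2), Pow(15134, -1))) = Add(Mul(-46924, Pow(Pow(Add(31, Add(-37, Mul(-1, 82))), Rational(1, 2)), -1)), Mul(49, Rational(1, 15134))) = Add(Mul(-46924, Pow(Pow(Add(31, Add(-37, -82)), Rational(1, 2)), -1)), Rational(7, 2162)) = Add(Mul(-46924, Pow(Pow(Add(31, -119), Rational(1, 2)), -1)), Rational(7, 2162)) = Add(Mul(-46924, Pow(Pow(-88, Rational(1, 2)), -1)), Rational(7, 2162)) = Add(Mul(-46924, Pow(Mul(2, I, Pow(22, Rational(1, 2))), -1)), Rational(7, 2162)) = Add(Mul(-46924, Mul(Rational(-1, 44), I, Pow(22, Rational(1, 2)))), Rational(7, 2162)) = Add(Mul(Rational(11731, 11), I, Pow(22, Rational(1, 2))), Rational(7, 2162)) = Add(Rational(7, 2162), Mul(Rational(11731, 11), I, Pow(22, Rational(1, 2))))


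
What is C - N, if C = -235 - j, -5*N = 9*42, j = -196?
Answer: 183/5 ≈ 36.600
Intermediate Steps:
N = -378/5 (N = -9*42/5 = -⅕*378 = -378/5 ≈ -75.600)
C = -39 (C = -235 - 1*(-196) = -235 + 196 = -39)
C - N = -39 - 1*(-378/5) = -39 + 378/5 = 183/5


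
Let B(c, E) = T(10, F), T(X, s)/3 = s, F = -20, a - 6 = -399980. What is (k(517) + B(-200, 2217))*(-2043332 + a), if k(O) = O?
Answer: -1116590842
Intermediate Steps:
a = -399974 (a = 6 - 399980 = -399974)
T(X, s) = 3*s
B(c, E) = -60 (B(c, E) = 3*(-20) = -60)
(k(517) + B(-200, 2217))*(-2043332 + a) = (517 - 60)*(-2043332 - 399974) = 457*(-2443306) = -1116590842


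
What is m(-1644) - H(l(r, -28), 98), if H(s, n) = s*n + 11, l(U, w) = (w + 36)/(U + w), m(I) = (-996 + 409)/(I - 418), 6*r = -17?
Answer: 5612073/381470 ≈ 14.712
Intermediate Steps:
r = -17/6 (r = (1/6)*(-17) = -17/6 ≈ -2.8333)
m(I) = -587/(-418 + I)
l(U, w) = (36 + w)/(U + w)
H(s, n) = 11 + n*s (H(s, n) = n*s + 11 = 11 + n*s)
m(-1644) - H(l(r, -28), 98) = -587/(-418 - 1644) - (11 + 98*((36 - 28)/(-17/6 - 28))) = -587/(-2062) - (11 + 98*(8/(-185/6))) = -587*(-1/2062) - (11 + 98*(-6/185*8)) = 587/2062 - (11 + 98*(-48/185)) = 587/2062 - (11 - 4704/185) = 587/2062 - 1*(-2669/185) = 587/2062 + 2669/185 = 5612073/381470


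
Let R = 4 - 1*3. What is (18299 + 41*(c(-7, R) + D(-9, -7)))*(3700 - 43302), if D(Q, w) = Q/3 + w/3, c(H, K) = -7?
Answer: -2113954760/3 ≈ -7.0465e+8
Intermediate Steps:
R = 1 (R = 4 - 3 = 1)
D(Q, w) = Q/3 + w/3 (D(Q, w) = Q*(⅓) + w*(⅓) = Q/3 + w/3)
(18299 + 41*(c(-7, R) + D(-9, -7)))*(3700 - 43302) = (18299 + 41*(-7 + ((⅓)*(-9) + (⅓)*(-7))))*(3700 - 43302) = (18299 + 41*(-7 + (-3 - 7/3)))*(-39602) = (18299 + 41*(-7 - 16/3))*(-39602) = (18299 + 41*(-37/3))*(-39602) = (18299 - 1517/3)*(-39602) = (53380/3)*(-39602) = -2113954760/3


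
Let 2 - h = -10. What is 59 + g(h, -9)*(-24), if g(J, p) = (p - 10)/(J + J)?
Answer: 78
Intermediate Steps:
h = 12 (h = 2 - 1*(-10) = 2 + 10 = 12)
g(J, p) = (-10 + p)/(2*J) (g(J, p) = (-10 + p)/((2*J)) = (-10 + p)*(1/(2*J)) = (-10 + p)/(2*J))
59 + g(h, -9)*(-24) = 59 + ((½)*(-10 - 9)/12)*(-24) = 59 + ((½)*(1/12)*(-19))*(-24) = 59 - 19/24*(-24) = 59 + 19 = 78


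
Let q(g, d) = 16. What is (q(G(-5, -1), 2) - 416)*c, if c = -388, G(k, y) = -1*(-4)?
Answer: 155200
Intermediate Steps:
G(k, y) = 4
(q(G(-5, -1), 2) - 416)*c = (16 - 416)*(-388) = -400*(-388) = 155200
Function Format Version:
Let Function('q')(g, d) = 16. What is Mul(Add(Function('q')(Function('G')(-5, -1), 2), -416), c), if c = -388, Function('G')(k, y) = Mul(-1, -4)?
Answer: 155200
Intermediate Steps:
Function('G')(k, y) = 4
Mul(Add(Function('q')(Function('G')(-5, -1), 2), -416), c) = Mul(Add(16, -416), -388) = Mul(-400, -388) = 155200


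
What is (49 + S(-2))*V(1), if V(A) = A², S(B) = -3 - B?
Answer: 48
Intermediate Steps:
(49 + S(-2))*V(1) = (49 + (-3 - 1*(-2)))*1² = (49 + (-3 + 2))*1 = (49 - 1)*1 = 48*1 = 48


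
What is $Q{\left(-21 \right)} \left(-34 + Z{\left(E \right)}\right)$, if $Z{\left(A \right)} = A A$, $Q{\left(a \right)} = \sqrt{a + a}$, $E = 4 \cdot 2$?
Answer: $30 i \sqrt{42} \approx 194.42 i$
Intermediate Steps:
$E = 8$
$Q{\left(a \right)} = \sqrt{2} \sqrt{a}$ ($Q{\left(a \right)} = \sqrt{2 a} = \sqrt{2} \sqrt{a}$)
$Z{\left(A \right)} = A^{2}$
$Q{\left(-21 \right)} \left(-34 + Z{\left(E \right)}\right) = \sqrt{2} \sqrt{-21} \left(-34 + 8^{2}\right) = \sqrt{2} i \sqrt{21} \left(-34 + 64\right) = i \sqrt{42} \cdot 30 = 30 i \sqrt{42}$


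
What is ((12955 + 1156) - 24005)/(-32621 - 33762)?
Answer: 9894/66383 ≈ 0.14904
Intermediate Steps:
((12955 + 1156) - 24005)/(-32621 - 33762) = (14111 - 24005)/(-66383) = -9894*(-1/66383) = 9894/66383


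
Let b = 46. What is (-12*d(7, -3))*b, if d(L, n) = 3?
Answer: -1656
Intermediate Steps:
(-12*d(7, -3))*b = -12*3*46 = -36*46 = -1656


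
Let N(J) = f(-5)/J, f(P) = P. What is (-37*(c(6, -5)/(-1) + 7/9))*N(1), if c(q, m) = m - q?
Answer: 19610/9 ≈ 2178.9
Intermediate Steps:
N(J) = -5/J
(-37*(c(6, -5)/(-1) + 7/9))*N(1) = (-37*((-5 - 1*6)/(-1) + 7/9))*(-5/1) = (-37*((-5 - 6)*(-1) + 7*(⅑)))*(-5*1) = -37*(-11*(-1) + 7/9)*(-5) = -37*(11 + 7/9)*(-5) = -37*106/9*(-5) = -3922/9*(-5) = 19610/9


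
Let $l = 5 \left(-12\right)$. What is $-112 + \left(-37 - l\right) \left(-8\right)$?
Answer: $-296$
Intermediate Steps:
$l = -60$
$-112 + \left(-37 - l\right) \left(-8\right) = -112 + \left(-37 - -60\right) \left(-8\right) = -112 + \left(-37 + 60\right) \left(-8\right) = -112 + 23 \left(-8\right) = -112 - 184 = -296$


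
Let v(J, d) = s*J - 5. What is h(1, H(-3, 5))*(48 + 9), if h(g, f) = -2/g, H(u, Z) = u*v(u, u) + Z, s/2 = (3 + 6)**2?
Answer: -114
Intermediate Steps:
s = 162 (s = 2*(3 + 6)**2 = 2*9**2 = 2*81 = 162)
v(J, d) = -5 + 162*J (v(J, d) = 162*J - 5 = -5 + 162*J)
H(u, Z) = Z + u*(-5 + 162*u) (H(u, Z) = u*(-5 + 162*u) + Z = Z + u*(-5 + 162*u))
h(1, H(-3, 5))*(48 + 9) = (-2/1)*(48 + 9) = -2*1*57 = -2*57 = -114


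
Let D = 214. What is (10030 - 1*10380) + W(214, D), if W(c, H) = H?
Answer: -136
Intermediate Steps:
(10030 - 1*10380) + W(214, D) = (10030 - 1*10380) + 214 = (10030 - 10380) + 214 = -350 + 214 = -136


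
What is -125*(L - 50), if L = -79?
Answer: 16125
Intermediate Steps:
-125*(L - 50) = -125*(-79 - 50) = -125*(-129) = 16125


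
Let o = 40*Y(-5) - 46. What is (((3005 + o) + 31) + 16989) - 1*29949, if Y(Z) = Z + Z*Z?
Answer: -9170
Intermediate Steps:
Y(Z) = Z + Z²
o = 754 (o = 40*(-5*(1 - 5)) - 46 = 40*(-5*(-4)) - 46 = 40*20 - 46 = 800 - 46 = 754)
(((3005 + o) + 31) + 16989) - 1*29949 = (((3005 + 754) + 31) + 16989) - 1*29949 = ((3759 + 31) + 16989) - 29949 = (3790 + 16989) - 29949 = 20779 - 29949 = -9170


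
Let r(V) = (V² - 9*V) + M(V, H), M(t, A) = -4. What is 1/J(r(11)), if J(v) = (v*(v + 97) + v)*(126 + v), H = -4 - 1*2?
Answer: 1/300672 ≈ 3.3259e-6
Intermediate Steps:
H = -6 (H = -4 - 2 = -6)
r(V) = -4 + V² - 9*V (r(V) = (V² - 9*V) - 4 = -4 + V² - 9*V)
J(v) = (126 + v)*(v + v*(97 + v)) (J(v) = (v*(97 + v) + v)*(126 + v) = (v + v*(97 + v))*(126 + v) = (126 + v)*(v + v*(97 + v)))
1/J(r(11)) = 1/((-4 + 11² - 9*11)*(12348 + (-4 + 11² - 9*11)² + 224*(-4 + 11² - 9*11))) = 1/((-4 + 121 - 99)*(12348 + (-4 + 121 - 99)² + 224*(-4 + 121 - 99))) = 1/(18*(12348 + 18² + 224*18)) = 1/(18*(12348 + 324 + 4032)) = 1/(18*16704) = 1/300672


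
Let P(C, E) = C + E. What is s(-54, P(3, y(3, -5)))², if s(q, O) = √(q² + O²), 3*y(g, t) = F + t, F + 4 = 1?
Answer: 26245/9 ≈ 2916.1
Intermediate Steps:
F = -3 (F = -4 + 1 = -3)
y(g, t) = -1 + t/3 (y(g, t) = (-3 + t)/3 = -1 + t/3)
s(q, O) = √(O² + q²)
s(-54, P(3, y(3, -5)))² = (√((3 + (-1 + (⅓)*(-5)))² + (-54)²))² = (√((3 + (-1 - 5/3))² + 2916))² = (√((3 - 8/3)² + 2916))² = (√((⅓)² + 2916))² = (√(⅑ + 2916))² = (√(26245/9))² = (√26245/3)² = 26245/9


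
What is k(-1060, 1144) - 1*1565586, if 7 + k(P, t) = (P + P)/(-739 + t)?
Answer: -126813457/81 ≈ -1.5656e+6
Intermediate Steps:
k(P, t) = -7 + 2*P/(-739 + t) (k(P, t) = -7 + (P + P)/(-739 + t) = -7 + (2*P)/(-739 + t) = -7 + 2*P/(-739 + t))
k(-1060, 1144) - 1*1565586 = (5173 - 7*1144 + 2*(-1060))/(-739 + 1144) - 1*1565586 = (5173 - 8008 - 2120)/405 - 1565586 = (1/405)*(-4955) - 1565586 = -991/81 - 1565586 = -126813457/81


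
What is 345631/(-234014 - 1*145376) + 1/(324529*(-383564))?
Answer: -1955605984540683/2146616925184220 ≈ -0.91102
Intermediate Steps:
345631/(-234014 - 1*145376) + 1/(324529*(-383564)) = 345631/(-234014 - 145376) + (1/324529)*(-1/383564) = 345631/(-379390) - 1/124477641356 = 345631*(-1/379390) - 1/124477641356 = -31421/34490 - 1/124477641356 = -1955605984540683/2146616925184220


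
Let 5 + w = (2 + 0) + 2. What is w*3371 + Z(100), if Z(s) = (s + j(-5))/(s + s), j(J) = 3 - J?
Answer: -168523/50 ≈ -3370.5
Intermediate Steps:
w = -1 (w = -5 + ((2 + 0) + 2) = -5 + (2 + 2) = -5 + 4 = -1)
Z(s) = (8 + s)/(2*s) (Z(s) = (s + (3 - 1*(-5)))/(s + s) = (s + (3 + 5))/((2*s)) = (s + 8)*(1/(2*s)) = (8 + s)*(1/(2*s)) = (8 + s)/(2*s))
w*3371 + Z(100) = -1*3371 + (1/2)*(8 + 100)/100 = -3371 + (1/2)*(1/100)*108 = -3371 + 27/50 = -168523/50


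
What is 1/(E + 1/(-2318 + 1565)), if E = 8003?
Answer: 753/6026258 ≈ 0.00012495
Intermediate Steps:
1/(E + 1/(-2318 + 1565)) = 1/(8003 + 1/(-2318 + 1565)) = 1/(8003 + 1/(-753)) = 1/(8003 - 1/753) = 1/(6026258/753) = 753/6026258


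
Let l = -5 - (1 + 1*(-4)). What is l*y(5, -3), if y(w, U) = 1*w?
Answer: -10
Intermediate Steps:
y(w, U) = w
l = -2 (l = -5 - (1 - 4) = -5 - 1*(-3) = -5 + 3 = -2)
l*y(5, -3) = -2*5 = -10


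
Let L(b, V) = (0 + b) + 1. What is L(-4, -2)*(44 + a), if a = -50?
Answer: 18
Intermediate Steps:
L(b, V) = 1 + b (L(b, V) = b + 1 = 1 + b)
L(-4, -2)*(44 + a) = (1 - 4)*(44 - 50) = -3*(-6) = 18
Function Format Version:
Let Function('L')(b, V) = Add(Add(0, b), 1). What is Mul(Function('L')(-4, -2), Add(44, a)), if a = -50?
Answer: 18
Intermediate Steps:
Function('L')(b, V) = Add(1, b) (Function('L')(b, V) = Add(b, 1) = Add(1, b))
Mul(Function('L')(-4, -2), Add(44, a)) = Mul(Add(1, -4), Add(44, -50)) = Mul(-3, -6) = 18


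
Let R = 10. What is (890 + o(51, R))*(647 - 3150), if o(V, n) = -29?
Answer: -2155083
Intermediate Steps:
(890 + o(51, R))*(647 - 3150) = (890 - 29)*(647 - 3150) = 861*(-2503) = -2155083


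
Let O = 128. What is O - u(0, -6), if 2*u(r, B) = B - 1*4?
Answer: 133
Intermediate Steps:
u(r, B) = -2 + B/2 (u(r, B) = (B - 1*4)/2 = (B - 4)/2 = (-4 + B)/2 = -2 + B/2)
O - u(0, -6) = 128 - (-2 + (1/2)*(-6)) = 128 - (-2 - 3) = 128 - 1*(-5) = 128 + 5 = 133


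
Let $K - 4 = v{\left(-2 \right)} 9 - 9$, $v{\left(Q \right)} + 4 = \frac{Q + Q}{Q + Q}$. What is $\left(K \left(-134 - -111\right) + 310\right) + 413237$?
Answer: $414283$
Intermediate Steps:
$v{\left(Q \right)} = -3$ ($v{\left(Q \right)} = -4 + \frac{Q + Q}{Q + Q} = -4 + \frac{2 Q}{2 Q} = -4 + 2 Q \frac{1}{2 Q} = -4 + 1 = -3$)
$K = -32$ ($K = 4 - 36 = -32$)
$\left(K \left(-134 - -111\right) + 310\right) + 413237 = \left(- 32 \left(-134 - -111\right) + 310\right) + 413237 = \left(- 32 \left(-134 + 111\right) + 310\right) + 413237 = \left(\left(-32\right) \left(-23\right) + 310\right) + 413237 = \left(736 + 310\right) + 413237 = 1046 + 413237 = 414283$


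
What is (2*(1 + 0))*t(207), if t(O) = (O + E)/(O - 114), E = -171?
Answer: 24/31 ≈ 0.77419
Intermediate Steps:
t(O) = (-171 + O)/(-114 + O) (t(O) = (O - 171)/(O - 114) = (-171 + O)/(-114 + O))
(2*(1 + 0))*t(207) = (2*(1 + 0))*((-171 + 207)/(-114 + 207)) = (2*1)*(36/93) = 2*((1/93)*36) = 2*(12/31) = 24/31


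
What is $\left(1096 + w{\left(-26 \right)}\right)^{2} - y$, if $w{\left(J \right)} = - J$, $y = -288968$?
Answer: $1547852$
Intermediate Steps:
$\left(1096 + w{\left(-26 \right)}\right)^{2} - y = \left(1096 - -26\right)^{2} - -288968 = \left(1096 + 26\right)^{2} + 288968 = 1122^{2} + 288968 = 1258884 + 288968 = 1547852$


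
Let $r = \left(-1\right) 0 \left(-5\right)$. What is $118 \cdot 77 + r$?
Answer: $9086$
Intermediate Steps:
$r = 0$ ($r = 0 \left(-5\right) = 0$)
$118 \cdot 77 + r = 118 \cdot 77 + 0 = 9086 + 0 = 9086$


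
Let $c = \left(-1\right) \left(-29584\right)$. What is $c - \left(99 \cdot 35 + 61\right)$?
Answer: $26058$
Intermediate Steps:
$c = 29584$
$c - \left(99 \cdot 35 + 61\right) = 29584 - \left(99 \cdot 35 + 61\right) = 29584 - \left(3465 + 61\right) = 29584 - 3526 = 26058$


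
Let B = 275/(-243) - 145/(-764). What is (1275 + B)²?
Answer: 55947119743159225/34466665104 ≈ 1.6232e+6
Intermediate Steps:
B = -174865/185652 (B = 275*(-1/243) - 145*(-1/764) = -275/243 + 145/764 = -174865/185652 ≈ -0.94190)
(1275 + B)² = (1275 - 174865/185652)² = (236531435/185652)² = 55947119743159225/34466665104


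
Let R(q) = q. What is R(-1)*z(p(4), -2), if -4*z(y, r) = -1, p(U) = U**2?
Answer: -1/4 ≈ -0.25000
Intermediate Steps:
z(y, r) = 1/4 (z(y, r) = -1/4*(-1) = 1/4)
R(-1)*z(p(4), -2) = -1*1/4 = -1/4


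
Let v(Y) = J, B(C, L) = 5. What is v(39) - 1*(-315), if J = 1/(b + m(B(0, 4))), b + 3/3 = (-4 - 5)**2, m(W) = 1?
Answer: 25516/81 ≈ 315.01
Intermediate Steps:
b = 80 (b = -1 + (-4 - 5)**2 = -1 + (-9)**2 = -1 + 81 = 80)
J = 1/81 (J = 1/(80 + 1) = 1/81 ≈ 0.012346)
v(Y) = 1/81
v(39) - 1*(-315) = 1/81 - 1*(-315) = 1/81 + 315 = 25516/81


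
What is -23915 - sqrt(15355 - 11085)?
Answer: -23915 - sqrt(4270) ≈ -23980.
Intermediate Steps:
-23915 - sqrt(15355 - 11085) = -23915 - sqrt(4270)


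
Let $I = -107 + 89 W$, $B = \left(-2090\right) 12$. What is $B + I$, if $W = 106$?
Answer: $-15753$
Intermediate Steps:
$B = -25080$
$I = 9327$ ($I = -107 + 89 \cdot 106 = -107 + 9434 = 9327$)
$B + I = -25080 + 9327 = -15753$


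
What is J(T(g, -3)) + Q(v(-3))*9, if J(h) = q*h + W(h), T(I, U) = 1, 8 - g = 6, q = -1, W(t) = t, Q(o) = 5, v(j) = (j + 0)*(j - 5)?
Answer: 45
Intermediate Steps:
v(j) = j*(-5 + j)
g = 2 (g = 8 - 1*6 = 8 - 6 = 2)
J(h) = 0 (J(h) = -h + h = 0)
J(T(g, -3)) + Q(v(-3))*9 = 0 + 5*9 = 0 + 45 = 45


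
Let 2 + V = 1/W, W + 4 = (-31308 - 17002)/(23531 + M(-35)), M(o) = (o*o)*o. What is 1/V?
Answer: -14533/38738 ≈ -0.37516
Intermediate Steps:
M(o) = o³ (M(o) = o²*o = o³)
W = -14533/9672 (W = -4 + (-31308 - 17002)/(23531 + (-35)³) = -4 - 48310/(23531 - 42875) = -4 - 48310/(-19344) = -4 - 48310*(-1/19344) = -4 + 24155/9672 = -14533/9672 ≈ -1.5026)
V = -38738/14533 (V = -2 + 1/(-14533/9672) = -2 - 9672/14533 = -38738/14533 ≈ -2.6655)
1/V = 1/(-38738/14533) = -14533/38738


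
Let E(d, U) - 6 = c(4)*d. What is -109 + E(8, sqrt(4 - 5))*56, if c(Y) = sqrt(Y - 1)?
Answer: 227 + 448*sqrt(3) ≈ 1003.0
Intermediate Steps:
c(Y) = sqrt(-1 + Y)
E(d, U) = 6 + d*sqrt(3) (E(d, U) = 6 + sqrt(-1 + 4)*d = 6 + sqrt(3)*d = 6 + d*sqrt(3))
-109 + E(8, sqrt(4 - 5))*56 = -109 + (6 + 8*sqrt(3))*56 = -109 + (336 + 448*sqrt(3)) = 227 + 448*sqrt(3)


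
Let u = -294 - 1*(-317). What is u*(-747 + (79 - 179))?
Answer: -19481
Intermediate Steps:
u = 23 (u = -294 + 317 = 23)
u*(-747 + (79 - 179)) = 23*(-747 + (79 - 179)) = 23*(-747 - 100) = 23*(-847) = -19481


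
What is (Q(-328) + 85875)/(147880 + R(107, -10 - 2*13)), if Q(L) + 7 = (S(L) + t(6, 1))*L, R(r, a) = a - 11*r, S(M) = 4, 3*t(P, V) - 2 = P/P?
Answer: 28076/48889 ≈ 0.57428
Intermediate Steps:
t(P, V) = 1 (t(P, V) = ⅔ + (P/P)/3 = ⅔ + (⅓)*1 = ⅔ + ⅓ = 1)
Q(L) = -7 + 5*L (Q(L) = -7 + (4 + 1)*L = -7 + 5*L)
(Q(-328) + 85875)/(147880 + R(107, -10 - 2*13)) = ((-7 + 5*(-328)) + 85875)/(147880 + ((-10 - 2*13) - 11*107)) = ((-7 - 1640) + 85875)/(147880 + ((-10 - 26) - 1177)) = (-1647 + 85875)/(147880 + (-36 - 1177)) = 84228/(147880 - 1213) = 84228/146667 = 84228*(1/146667) = 28076/48889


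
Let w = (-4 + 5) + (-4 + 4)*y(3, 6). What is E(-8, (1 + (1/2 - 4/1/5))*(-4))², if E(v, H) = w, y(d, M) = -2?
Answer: 1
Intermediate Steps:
w = 1 (w = (-4 + 5) + (-4 + 4)*(-2) = 1 + 0*(-2) = 1 + 0 = 1)
E(v, H) = 1
E(-8, (1 + (1/2 - 4/1/5))*(-4))² = 1² = 1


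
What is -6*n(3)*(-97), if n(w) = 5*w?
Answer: 8730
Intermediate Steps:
-6*n(3)*(-97) = -30*3*(-97) = -6*15*(-97) = -90*(-97) = 8730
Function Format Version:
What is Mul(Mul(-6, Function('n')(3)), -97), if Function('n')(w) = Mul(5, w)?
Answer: 8730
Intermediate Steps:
Mul(Mul(-6, Function('n')(3)), -97) = Mul(Mul(-6, Mul(5, 3)), -97) = Mul(Mul(-6, 15), -97) = Mul(-90, -97) = 8730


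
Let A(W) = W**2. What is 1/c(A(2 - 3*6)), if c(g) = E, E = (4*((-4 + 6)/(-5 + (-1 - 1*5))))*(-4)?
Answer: 11/32 ≈ 0.34375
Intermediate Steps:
E = 32/11 (E = (4*(2/(-5 + (-1 - 5))))*(-4) = (4*(2/(-5 - 6)))*(-4) = (4*(2/(-11)))*(-4) = (4*(-1/11*2))*(-4) = (4*(-2/11))*(-4) = -8/11*(-4) = 32/11 ≈ 2.9091)
c(g) = 32/11
1/c(A(2 - 3*6)) = 1/(32/11) = 11/32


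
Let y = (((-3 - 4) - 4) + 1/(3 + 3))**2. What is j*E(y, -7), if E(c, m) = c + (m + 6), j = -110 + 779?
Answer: 934147/12 ≈ 77846.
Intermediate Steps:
j = 669
y = 4225/36 (y = ((-7 - 4) + 1/6)**2 = (-11 + 1/6)**2 = (-65/6)**2 = 4225/36 ≈ 117.36)
E(c, m) = 6 + c + m (E(c, m) = c + (6 + m) = 6 + c + m)
j*E(y, -7) = 669*(6 + 4225/36 - 7) = 669*(4189/36) = 934147/12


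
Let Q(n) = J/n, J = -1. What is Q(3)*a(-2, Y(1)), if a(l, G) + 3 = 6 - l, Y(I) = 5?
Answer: -5/3 ≈ -1.6667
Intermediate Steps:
a(l, G) = 3 - l (a(l, G) = -3 + (6 - l) = 3 - l)
Q(n) = -1/n
Q(3)*a(-2, Y(1)) = (-1/3)*(3 - 1*(-2)) = (-1*⅓)*(3 + 2) = -⅓*5 = -5/3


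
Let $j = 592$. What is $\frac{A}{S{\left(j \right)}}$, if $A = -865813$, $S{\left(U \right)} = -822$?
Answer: $\frac{865813}{822} \approx 1053.3$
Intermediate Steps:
$\frac{A}{S{\left(j \right)}} = - \frac{865813}{-822} = \left(-865813\right) \left(- \frac{1}{822}\right) = \frac{865813}{822}$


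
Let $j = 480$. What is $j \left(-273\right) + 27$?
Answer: $-131013$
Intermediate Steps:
$j \left(-273\right) + 27 = 480 \left(-273\right) + 27 = -131040 + 27 = -131013$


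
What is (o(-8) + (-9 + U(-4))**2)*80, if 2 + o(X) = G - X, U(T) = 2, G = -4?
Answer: 4080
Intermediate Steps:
o(X) = -6 - X (o(X) = -2 + (-4 - X) = -6 - X)
(o(-8) + (-9 + U(-4))**2)*80 = ((-6 - 1*(-8)) + (-9 + 2)**2)*80 = ((-6 + 8) + (-7)**2)*80 = (2 + 49)*80 = 51*80 = 4080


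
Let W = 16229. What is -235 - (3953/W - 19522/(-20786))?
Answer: -39836474093/168667997 ≈ -236.18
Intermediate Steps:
-235 - (3953/W - 19522/(-20786)) = -235 - (3953/16229 - 19522/(-20786)) = -235 - (3953*(1/16229) - 19522*(-1/20786)) = -235 - (3953/16229 + 9761/10393) = -235 - 1*199494798/168667997 = -235 - 199494798/168667997 = -39836474093/168667997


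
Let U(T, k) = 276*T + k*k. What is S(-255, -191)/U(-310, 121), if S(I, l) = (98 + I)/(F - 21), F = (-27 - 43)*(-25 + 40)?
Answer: -157/75954249 ≈ -2.0670e-6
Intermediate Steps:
F = -1050 (F = -70*15 = -1050)
S(I, l) = -14/153 - I/1071 (S(I, l) = (98 + I)/(-1050 - 21) = (98 + I)/(-1071) = (98 + I)*(-1/1071) = -14/153 - I/1071)
U(T, k) = k**2 + 276*T (U(T, k) = 276*T + k**2 = k**2 + 276*T)
S(-255, -191)/U(-310, 121) = (-14/153 - 1/1071*(-255))/(121**2 + 276*(-310)) = (-14/153 + 5/21)/(14641 - 85560) = (157/1071)/(-70919) = (157/1071)*(-1/70919) = -157/75954249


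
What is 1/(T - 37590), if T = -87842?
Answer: -1/125432 ≈ -7.9724e-6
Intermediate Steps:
1/(T - 37590) = 1/(-87842 - 37590) = 1/(-125432) = -1/125432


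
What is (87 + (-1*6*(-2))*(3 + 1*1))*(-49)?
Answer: -6615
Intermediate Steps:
(87 + (-1*6*(-2))*(3 + 1*1))*(-49) = (87 + (-6*(-2))*(3 + 1))*(-49) = (87 + 12*4)*(-49) = (87 + 48)*(-49) = 135*(-49) = -6615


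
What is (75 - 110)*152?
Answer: -5320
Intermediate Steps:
(75 - 110)*152 = -35*152 = -5320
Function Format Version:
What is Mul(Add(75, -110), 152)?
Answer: -5320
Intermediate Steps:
Mul(Add(75, -110), 152) = Mul(-35, 152) = -5320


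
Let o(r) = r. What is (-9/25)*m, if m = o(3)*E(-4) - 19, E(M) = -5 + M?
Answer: 414/25 ≈ 16.560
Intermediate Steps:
m = -46 (m = 3*(-5 - 4) - 19 = 3*(-9) - 19 = -27 - 19 = -46)
(-9/25)*m = -9/25*(-46) = 414/25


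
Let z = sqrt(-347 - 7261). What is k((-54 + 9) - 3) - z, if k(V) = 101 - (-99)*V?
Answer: -4651 - 2*I*sqrt(1902) ≈ -4651.0 - 87.224*I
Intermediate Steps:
k(V) = 101 + 99*V
z = 2*I*sqrt(1902) (z = sqrt(-7608) = 2*I*sqrt(1902) ≈ 87.224*I)
k((-54 + 9) - 3) - z = (101 + 99*((-54 + 9) - 3)) - 2*I*sqrt(1902) = (101 + 99*(-45 - 3)) - 2*I*sqrt(1902) = (101 + 99*(-48)) - 2*I*sqrt(1902) = (101 - 4752) - 2*I*sqrt(1902) = -4651 - 2*I*sqrt(1902)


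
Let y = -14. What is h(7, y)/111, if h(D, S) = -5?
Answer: -5/111 ≈ -0.045045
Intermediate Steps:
h(7, y)/111 = -5/111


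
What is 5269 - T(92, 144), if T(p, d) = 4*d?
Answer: 4693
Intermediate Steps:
5269 - T(92, 144) = 5269 - 4*144 = 5269 - 1*576 = 5269 - 576 = 4693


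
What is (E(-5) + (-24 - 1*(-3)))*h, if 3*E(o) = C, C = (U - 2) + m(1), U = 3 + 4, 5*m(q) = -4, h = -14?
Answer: 1372/5 ≈ 274.40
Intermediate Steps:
m(q) = -⅘ (m(q) = (⅕)*(-4) = -⅘)
U = 7
C = 21/5 (C = (7 - 2) - ⅘ = 5 - ⅘ = 21/5 ≈ 4.2000)
E(o) = 7/5 (E(o) = (⅓)*(21/5) = 7/5)
(E(-5) + (-24 - 1*(-3)))*h = (7/5 + (-24 - 1*(-3)))*(-14) = (7/5 + (-24 + 3))*(-14) = (7/5 - 21)*(-14) = -98/5*(-14) = 1372/5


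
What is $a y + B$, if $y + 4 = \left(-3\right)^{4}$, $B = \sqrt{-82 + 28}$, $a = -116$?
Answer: $-8932 + 3 i \sqrt{6} \approx -8932.0 + 7.3485 i$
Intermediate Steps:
$B = 3 i \sqrt{6}$ ($B = \sqrt{-54} = 3 i \sqrt{6} \approx 7.3485 i$)
$y = 77$ ($y = -4 + \left(-3\right)^{4} = -4 + 81 = 77$)
$a y + B = \left(-116\right) 77 + 3 i \sqrt{6} = -8932 + 3 i \sqrt{6}$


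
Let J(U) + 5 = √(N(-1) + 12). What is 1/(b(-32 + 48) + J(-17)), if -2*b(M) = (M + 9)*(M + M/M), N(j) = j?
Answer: -870/189181 - 4*√11/189181 ≈ -0.0046689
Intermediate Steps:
J(U) = -5 + √11 (J(U) = -5 + √(-1 + 12) = -5 + √11)
b(M) = -(1 + M)*(9 + M)/2 (b(M) = -(M + 9)*(M + M/M)/2 = -(9 + M)*(M + 1)/2 = -(9 + M)*(1 + M)/2 = -(1 + M)*(9 + M)/2)
1/(b(-32 + 48) + J(-17)) = 1/((-9/2 - 5*(-32 + 48) - (-32 + 48)²/2) + (-5 + √11)) = 1/((-9/2 - 5*16 - ½*16²) + (-5 + √11)) = 1/((-9/2 - 80 - ½*256) + (-5 + √11)) = 1/((-9/2 - 80 - 128) + (-5 + √11)) = 1/(-425/2 + (-5 + √11)) = 1/(-435/2 + √11)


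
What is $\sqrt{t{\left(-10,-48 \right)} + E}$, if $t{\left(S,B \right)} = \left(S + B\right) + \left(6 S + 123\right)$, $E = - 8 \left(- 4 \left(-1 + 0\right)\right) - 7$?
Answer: $i \sqrt{34} \approx 5.8309 i$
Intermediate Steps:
$E = -39$ ($E = - 8 \left(\left(-4\right) \left(-1\right)\right) - 7 = \left(-8\right) 4 - 7 = -32 - 7 = -39$)
$t{\left(S,B \right)} = 123 + B + 7 S$ ($t{\left(S,B \right)} = \left(B + S\right) + \left(123 + 6 S\right) = 123 + B + 7 S$)
$\sqrt{t{\left(-10,-48 \right)} + E} = \sqrt{\left(123 - 48 + 7 \left(-10\right)\right) - 39} = \sqrt{\left(123 - 48 - 70\right) - 39} = \sqrt{5 - 39} = \sqrt{-34} = i \sqrt{34}$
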